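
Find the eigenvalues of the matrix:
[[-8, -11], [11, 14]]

Characteristic equation: det(A - λI) = 0
λ² - (trace)λ + (det) = 0
trace = -8 + 14 = 6, det = (-8)(14) - (-11)(11) = 9
λ² - (6)λ + (9) = 0
λ = (6 ± √((6)² - 4·(9))) / 2 = (6 ± √0) / 2
Solving: λ = 3, 3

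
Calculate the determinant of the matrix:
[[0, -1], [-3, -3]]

For a 2×2 matrix [[a, b], [c, d]], det = ad - bc
det = (0)(-3) - (-1)(-3) = 0 - 3 = -3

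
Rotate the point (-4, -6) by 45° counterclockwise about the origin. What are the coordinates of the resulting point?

Rotation matrix for 45°: [[cos 45°, -sin 45°], [sin 45°, cos 45°]] ≈ [[0.707107, -0.707107], [0.707107, 0.707107]]
[[0.707107, -0.707107], [0.707107, 0.707107]] × [-4, -6]ᵀ ≈ [1.4142, -7.0711]ᵀ
Result: (1.4142, -7.0711)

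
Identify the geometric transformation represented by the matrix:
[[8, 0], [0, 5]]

This matrix represents: non-uniform scaling by sx = 8, sy = 5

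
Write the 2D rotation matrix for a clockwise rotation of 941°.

Rotation matrix formula: [[cos θ, -sin θ], [sin θ, cos θ]]
A clockwise rotation by 941° is equivalent to a counterclockwise rotation by -941°.
For θ = -941°:
cos(-941°) = -0.7547
sin(-941°) = 0.6561
Result: [[-0.7547, -0.6561], [0.6561, -0.7547]]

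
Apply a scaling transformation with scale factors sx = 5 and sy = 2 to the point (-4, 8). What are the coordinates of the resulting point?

Scaling matrix:
[[5, 0], [0, 2]]
Result: (-4 × 5, 8 × 2) = (-20, 16)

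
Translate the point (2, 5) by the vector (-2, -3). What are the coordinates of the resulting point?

Translation by (-2, -3) (homogeneous matrix [[1, 0, -2], [0, 1, -3], [0, 0, 1]]):
x' = 2 + -2 = 0
y' = 5 + -3 = 2
Result: (0, 2)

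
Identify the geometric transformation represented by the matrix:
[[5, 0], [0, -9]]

This matrix represents: non-uniform scaling by sx = 5, sy = -9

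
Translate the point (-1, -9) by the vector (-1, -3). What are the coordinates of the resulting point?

Translation by (-1, -3) (homogeneous matrix [[1, 0, -1], [0, 1, -3], [0, 0, 1]]):
x' = -1 + -1 = -2
y' = -9 + -3 = -12
Result: (-2, -12)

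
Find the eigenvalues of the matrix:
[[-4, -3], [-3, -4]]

Characteristic equation: det(A - λI) = 0
λ² - (trace)λ + (det) = 0
trace = -4 + -4 = -8, det = (-4)(-4) - (-3)(-3) = 7
λ² - (-8)λ + (7) = 0
λ = (-8 ± √((-8)² - 4·(7))) / 2 = (-8 ± √36) / 2
Solving: λ = -7, -1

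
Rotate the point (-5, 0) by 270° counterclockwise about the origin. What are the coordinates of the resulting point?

Rotation matrix for 270°: [[cos 270°, -sin 270°], [sin 270°, cos 270°]] = [[0, 1], [-1, 0]]
[[0, 1], [-1, 0]] × [-5, 0]ᵀ = [0, 5]ᵀ
Result: (0, 5)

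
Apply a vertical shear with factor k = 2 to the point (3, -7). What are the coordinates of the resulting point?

Shear matrix for vertical shear with factor k = 2:
[[1, 0], [2, 1]]
Result: (3, -7) → (3, -1)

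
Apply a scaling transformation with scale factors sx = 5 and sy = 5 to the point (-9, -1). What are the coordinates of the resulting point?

Scaling matrix:
[[5, 0], [0, 5]]
Result: (-9 × 5, -1 × 5) = (-45, -5)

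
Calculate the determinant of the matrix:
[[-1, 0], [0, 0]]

For a 2×2 matrix [[a, b], [c, d]], det = ad - bc
det = (-1)(0) - (0)(0) = 0 - 0 = 0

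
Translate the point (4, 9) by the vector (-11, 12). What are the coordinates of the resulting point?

Translation by (-11, 12) (homogeneous matrix [[1, 0, -11], [0, 1, 12], [0, 0, 1]]):
x' = 4 + -11 = -7
y' = 9 + 12 = 21
Result: (-7, 21)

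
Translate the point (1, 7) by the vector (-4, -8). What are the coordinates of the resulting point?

Translation by (-4, -8) (homogeneous matrix [[1, 0, -4], [0, 1, -8], [0, 0, 1]]):
x' = 1 + -4 = -3
y' = 7 + -8 = -1
Result: (-3, -1)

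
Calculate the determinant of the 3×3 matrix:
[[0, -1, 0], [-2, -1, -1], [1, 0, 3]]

Expansion along first row:
det = 0·det([[-1,-1],[0,3]]) - -1·det([[-2,-1],[1,3]]) + 0·det([[-2,-1],[1,0]])
    = 0·(-1·3 - -1·0) - -1·(-2·3 - -1·1) + 0·(-2·0 - -1·1)
    = 0·-3 - -1·-5 + 0·1
    = 0 + -5 + 0 = -5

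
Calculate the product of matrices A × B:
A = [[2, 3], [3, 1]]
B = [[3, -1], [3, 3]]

Matrix multiplication:
C[0][0] = 2×3 + 3×3 = 15
C[0][1] = 2×-1 + 3×3 = 7
C[1][0] = 3×3 + 1×3 = 12
C[1][1] = 3×-1 + 1×3 = 0
Result: [[15, 7], [12, 0]]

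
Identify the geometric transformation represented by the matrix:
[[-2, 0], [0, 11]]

This matrix represents: non-uniform scaling by sx = -2, sy = 11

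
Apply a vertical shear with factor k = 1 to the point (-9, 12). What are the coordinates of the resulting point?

Shear matrix for vertical shear with factor k = 1:
[[1, 0], [1, 1]]
Result: (-9, 12) → (-9, 3)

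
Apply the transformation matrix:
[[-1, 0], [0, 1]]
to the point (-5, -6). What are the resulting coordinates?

Matrix multiplication:
[[-1, 0], [0, 1]] × [-5, -6]ᵀ
= [(-1)(-5) + (0)(-6), (0)(-5) + (1)(-6)]ᵀ
= [5, -6]ᵀ
Result: (5, -6)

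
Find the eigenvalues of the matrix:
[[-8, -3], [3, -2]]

Characteristic equation: det(A - λI) = 0
λ² - (trace)λ + (det) = 0
trace = -8 + -2 = -10, det = (-8)(-2) - (-3)(3) = 25
λ² - (-10)λ + (25) = 0
λ = (-10 ± √((-10)² - 4·(25))) / 2 = (-10 ± √0) / 2
Solving: λ = -5, -5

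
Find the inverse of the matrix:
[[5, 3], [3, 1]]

For [[a,b],[c,d]], inverse = (1/det)·[[d,-b],[-c,a]]
det = (5)(1) - (3)(3) = 5 - 9 = -4
Inverse = (1/-4)·[[1, -3], [-3, 5]]
= [[-1/4, 3/4], [3/4, -5/4]]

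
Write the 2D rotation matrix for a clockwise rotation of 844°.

Rotation matrix formula: [[cos θ, -sin θ], [sin θ, cos θ]]
A clockwise rotation by 844° is equivalent to a counterclockwise rotation by -844°.
For θ = -844°:
cos(-844°) = -0.5592
sin(-844°) = -0.8290
Result: [[-0.5592, 0.8290], [-0.8290, -0.5592]]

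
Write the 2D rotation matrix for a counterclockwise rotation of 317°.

Rotation matrix formula: [[cos θ, -sin θ], [sin θ, cos θ]]
For θ = 317°:
cos(317°) = 0.7314
sin(317°) = -0.6820
Result: [[0.7314, 0.6820], [-0.6820, 0.7314]]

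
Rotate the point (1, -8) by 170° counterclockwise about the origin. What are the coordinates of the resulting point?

Rotation matrix for 170°: [[cos 170°, -sin 170°], [sin 170°, cos 170°]] ≈ [[-0.984808, -0.173648], [0.173648, -0.984808]]
[[-0.984808, -0.173648], [0.173648, -0.984808]] × [1, -8]ᵀ ≈ [0.4044, 8.0521]ᵀ
Result: (0.4044, 8.0521)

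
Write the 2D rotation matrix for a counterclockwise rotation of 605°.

Rotation matrix formula: [[cos θ, -sin θ], [sin θ, cos θ]]
For θ = 605°:
cos(605°) = -0.4226
sin(605°) = -0.9063
Result: [[-0.4226, 0.9063], [-0.9063, -0.4226]]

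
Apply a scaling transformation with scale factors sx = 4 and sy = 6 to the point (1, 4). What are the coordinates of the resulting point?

Scaling matrix:
[[4, 0], [0, 6]]
Result: (1 × 4, 4 × 6) = (4, 24)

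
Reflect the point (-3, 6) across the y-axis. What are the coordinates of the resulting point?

Reflection across y-axis: (-3, 6) → (3, 6)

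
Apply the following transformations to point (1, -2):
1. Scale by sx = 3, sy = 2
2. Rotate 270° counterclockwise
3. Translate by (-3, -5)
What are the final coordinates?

Step 1: Scale → (3, -4)
Step 2: Rotate 270° → (-4, -3)
Step 3: Translate → (-7, -8)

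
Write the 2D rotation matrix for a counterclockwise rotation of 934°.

Rotation matrix formula: [[cos θ, -sin θ], [sin θ, cos θ]]
For θ = 934°:
cos(934°) = -0.8290
sin(934°) = -0.5592
Result: [[-0.8290, 0.5592], [-0.5592, -0.8290]]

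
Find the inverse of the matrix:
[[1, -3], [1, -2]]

For [[a,b],[c,d]], inverse = (1/det)·[[d,-b],[-c,a]]
det = (1)(-2) - (-3)(1) = -2 - -3 = 1
Inverse = [[-2, 3], [-1, 1]]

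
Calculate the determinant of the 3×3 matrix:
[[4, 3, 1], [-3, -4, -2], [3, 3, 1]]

Expansion along first row:
det = 4·det([[-4,-2],[3,1]]) - 3·det([[-3,-2],[3,1]]) + 1·det([[-3,-4],[3,3]])
    = 4·(-4·1 - -2·3) - 3·(-3·1 - -2·3) + 1·(-3·3 - -4·3)
    = 4·2 - 3·3 + 1·3
    = 8 + -9 + 3 = 2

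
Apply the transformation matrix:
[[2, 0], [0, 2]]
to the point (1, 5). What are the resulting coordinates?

Matrix multiplication:
[[2, 0], [0, 2]] × [1, 5]ᵀ
= [(2)(1) + (0)(5), (0)(1) + (2)(5)]ᵀ
= [2, 10]ᵀ
Result: (2, 10)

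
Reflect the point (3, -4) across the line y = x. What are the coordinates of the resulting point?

Reflection across line y = x: (3, -4) → (-4, 3)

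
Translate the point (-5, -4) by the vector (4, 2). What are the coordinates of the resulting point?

Translation by (4, 2) (homogeneous matrix [[1, 0, 4], [0, 1, 2], [0, 0, 1]]):
x' = -5 + 4 = -1
y' = -4 + 2 = -2
Result: (-1, -2)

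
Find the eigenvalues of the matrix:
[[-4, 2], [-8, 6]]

Characteristic equation: det(A - λI) = 0
λ² - (trace)λ + (det) = 0
trace = -4 + 6 = 2, det = (-4)(6) - (2)(-8) = -8
λ² - (2)λ + (-8) = 0
λ = (2 ± √((2)² - 4·(-8))) / 2 = (2 ± √36) / 2
Solving: λ = -2, 4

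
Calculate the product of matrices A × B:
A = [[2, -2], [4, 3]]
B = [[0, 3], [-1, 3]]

Matrix multiplication:
C[0][0] = 2×0 + -2×-1 = 2
C[0][1] = 2×3 + -2×3 = 0
C[1][0] = 4×0 + 3×-1 = -3
C[1][1] = 4×3 + 3×3 = 21
Result: [[2, 0], [-3, 21]]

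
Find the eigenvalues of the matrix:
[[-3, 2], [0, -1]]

Characteristic equation: det(A - λI) = 0
λ² - (trace)λ + (det) = 0
trace = -3 + -1 = -4, det = (-3)(-1) - (2)(0) = 3
λ² - (-4)λ + (3) = 0
λ = (-4 ± √((-4)² - 4·(3))) / 2 = (-4 ± √4) / 2
Solving: λ = -3, -1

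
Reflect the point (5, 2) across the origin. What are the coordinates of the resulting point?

Reflection across origin: (5, 2) → (-5, -2)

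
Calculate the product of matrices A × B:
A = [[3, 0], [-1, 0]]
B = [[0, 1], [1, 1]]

Matrix multiplication:
C[0][0] = 3×0 + 0×1 = 0
C[0][1] = 3×1 + 0×1 = 3
C[1][0] = -1×0 + 0×1 = 0
C[1][1] = -1×1 + 0×1 = -1
Result: [[0, 3], [0, -1]]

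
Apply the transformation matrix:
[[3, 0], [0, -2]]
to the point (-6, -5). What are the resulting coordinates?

Matrix multiplication:
[[3, 0], [0, -2]] × [-6, -5]ᵀ
= [(3)(-6) + (0)(-5), (0)(-6) + (-2)(-5)]ᵀ
= [-18, 10]ᵀ
Result: (-18, 10)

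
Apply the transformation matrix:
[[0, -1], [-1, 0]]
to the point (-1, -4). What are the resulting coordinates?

Matrix multiplication:
[[0, -1], [-1, 0]] × [-1, -4]ᵀ
= [(0)(-1) + (-1)(-4), (-1)(-1) + (0)(-4)]ᵀ
= [4, 1]ᵀ
Result: (4, 1)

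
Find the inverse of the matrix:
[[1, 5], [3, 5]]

For [[a,b],[c,d]], inverse = (1/det)·[[d,-b],[-c,a]]
det = (1)(5) - (5)(3) = 5 - 15 = -10
Inverse = (1/-10)·[[5, -5], [-3, 1]]
= [[-1/2, 1/2], [3/10, -1/10]]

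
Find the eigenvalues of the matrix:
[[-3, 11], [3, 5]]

Characteristic equation: det(A - λI) = 0
λ² - (trace)λ + (det) = 0
trace = -3 + 5 = 2, det = (-3)(5) - (11)(3) = -48
λ² - (2)λ + (-48) = 0
λ = (2 ± √((2)² - 4·(-48))) / 2 = (2 ± √196) / 2
Solving: λ = -6, 8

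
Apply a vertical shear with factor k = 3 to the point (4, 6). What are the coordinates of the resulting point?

Shear matrix for vertical shear with factor k = 3:
[[1, 0], [3, 1]]
Result: (4, 6) → (4, 18)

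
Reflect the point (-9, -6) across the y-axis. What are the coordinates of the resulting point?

Reflection across y-axis: (-9, -6) → (9, -6)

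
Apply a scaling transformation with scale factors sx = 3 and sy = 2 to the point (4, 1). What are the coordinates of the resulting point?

Scaling matrix:
[[3, 0], [0, 2]]
Result: (4 × 3, 1 × 2) = (12, 2)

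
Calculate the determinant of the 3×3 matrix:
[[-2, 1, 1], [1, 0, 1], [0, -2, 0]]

Expansion along first row:
det = -2·det([[0,1],[-2,0]]) - 1·det([[1,1],[0,0]]) + 1·det([[1,0],[0,-2]])
    = -2·(0·0 - 1·-2) - 1·(1·0 - 1·0) + 1·(1·-2 - 0·0)
    = -2·2 - 1·0 + 1·-2
    = -4 + 0 + -2 = -6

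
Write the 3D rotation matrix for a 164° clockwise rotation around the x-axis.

Rotation matrix for clockwise 164° around x-axis:
A clockwise rotation by 164° is a counterclockwise rotation by -164°.
cos(-164°) = -0.9613, sin(-164°) = -0.2756
Result: [[1, 0, 0], [0, -0.9613, 0.2756], [0, -0.2756, -0.9613]]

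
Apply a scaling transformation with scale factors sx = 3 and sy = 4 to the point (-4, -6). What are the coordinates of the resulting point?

Scaling matrix:
[[3, 0], [0, 4]]
Result: (-4 × 3, -6 × 4) = (-12, -24)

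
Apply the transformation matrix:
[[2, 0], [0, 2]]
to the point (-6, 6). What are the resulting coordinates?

Matrix multiplication:
[[2, 0], [0, 2]] × [-6, 6]ᵀ
= [(2)(-6) + (0)(6), (0)(-6) + (2)(6)]ᵀ
= [-12, 12]ᵀ
Result: (-12, 12)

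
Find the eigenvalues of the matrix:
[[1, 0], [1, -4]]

Characteristic equation: det(A - λI) = 0
λ² - (trace)λ + (det) = 0
trace = 1 + -4 = -3, det = (1)(-4) - (0)(1) = -4
λ² - (-3)λ + (-4) = 0
λ = (-3 ± √((-3)² - 4·(-4))) / 2 = (-3 ± √25) / 2
Solving: λ = -4, 1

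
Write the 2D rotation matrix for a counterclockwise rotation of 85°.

Rotation matrix formula: [[cos θ, -sin θ], [sin θ, cos θ]]
For θ = 85°:
cos(85°) = 0.0872
sin(85°) = 0.9962
Result: [[0.0872, -0.9962], [0.9962, 0.0872]]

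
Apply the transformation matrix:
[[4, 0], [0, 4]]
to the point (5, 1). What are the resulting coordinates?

Matrix multiplication:
[[4, 0], [0, 4]] × [5, 1]ᵀ
= [(4)(5) + (0)(1), (0)(5) + (4)(1)]ᵀ
= [20, 4]ᵀ
Result: (20, 4)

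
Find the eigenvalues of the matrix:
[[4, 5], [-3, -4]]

Characteristic equation: det(A - λI) = 0
λ² - (trace)λ + (det) = 0
trace = 4 + -4 = 0, det = (4)(-4) - (5)(-3) = -1
λ² - (0)λ + (-1) = 0
λ = (0 ± √((0)² - 4·(-1))) / 2 = (0 ± √4) / 2
Solving: λ = -1, 1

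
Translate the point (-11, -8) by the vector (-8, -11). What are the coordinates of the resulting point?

Translation by (-8, -11) (homogeneous matrix [[1, 0, -8], [0, 1, -11], [0, 0, 1]]):
x' = -11 + -8 = -19
y' = -8 + -11 = -19
Result: (-19, -19)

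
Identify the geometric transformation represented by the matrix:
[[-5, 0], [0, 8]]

This matrix represents: non-uniform scaling by sx = -5, sy = 8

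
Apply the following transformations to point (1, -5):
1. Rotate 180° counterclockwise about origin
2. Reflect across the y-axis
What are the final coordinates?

Step 1: Rotate 180° → (-1, 5)
Step 2: Reflect across y-axis → (1, 5)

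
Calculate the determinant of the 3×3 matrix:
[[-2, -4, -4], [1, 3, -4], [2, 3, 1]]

Expansion along first row:
det = -2·det([[3,-4],[3,1]]) - -4·det([[1,-4],[2,1]]) + -4·det([[1,3],[2,3]])
    = -2·(3·1 - -4·3) - -4·(1·1 - -4·2) + -4·(1·3 - 3·2)
    = -2·15 - -4·9 + -4·-3
    = -30 + 36 + 12 = 18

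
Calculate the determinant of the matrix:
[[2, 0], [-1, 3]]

For a 2×2 matrix [[a, b], [c, d]], det = ad - bc
det = (2)(3) - (0)(-1) = 6 - 0 = 6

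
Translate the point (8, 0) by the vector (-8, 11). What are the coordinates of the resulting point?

Translation by (-8, 11) (homogeneous matrix [[1, 0, -8], [0, 1, 11], [0, 0, 1]]):
x' = 8 + -8 = 0
y' = 0 + 11 = 11
Result: (0, 11)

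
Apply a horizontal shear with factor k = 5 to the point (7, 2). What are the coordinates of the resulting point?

Shear matrix for horizontal shear with factor k = 5:
[[1, 5], [0, 1]]
Result: (7, 2) → (17, 2)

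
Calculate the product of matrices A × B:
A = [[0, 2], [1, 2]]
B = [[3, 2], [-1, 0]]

Matrix multiplication:
C[0][0] = 0×3 + 2×-1 = -2
C[0][1] = 0×2 + 2×0 = 0
C[1][0] = 1×3 + 2×-1 = 1
C[1][1] = 1×2 + 2×0 = 2
Result: [[-2, 0], [1, 2]]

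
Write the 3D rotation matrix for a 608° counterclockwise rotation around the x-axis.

Rotation matrix for counterclockwise 608° around x-axis:
cos(608°) = -0.3746, sin(608°) = -0.9272
Result: [[1, 0, 0], [0, -0.3746, 0.9272], [0, -0.9272, -0.3746]]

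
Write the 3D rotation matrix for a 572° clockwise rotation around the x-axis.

Rotation matrix for clockwise 572° around x-axis:
A clockwise rotation by 572° is a counterclockwise rotation by -572°.
cos(-572°) = -0.8480, sin(-572°) = 0.5299
Result: [[1, 0, 0], [0, -0.8480, -0.5299], [0, 0.5299, -0.8480]]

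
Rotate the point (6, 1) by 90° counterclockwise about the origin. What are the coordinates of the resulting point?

Rotation matrix for 90°: [[cos 90°, -sin 90°], [sin 90°, cos 90°]] = [[0, -1], [1, 0]]
[[0, -1], [1, 0]] × [6, 1]ᵀ = [-1, 6]ᵀ
Result: (-1, 6)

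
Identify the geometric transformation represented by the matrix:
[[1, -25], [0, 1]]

This matrix represents: horizontal shear with factor -25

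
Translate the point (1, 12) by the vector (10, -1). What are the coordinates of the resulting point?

Translation by (10, -1) (homogeneous matrix [[1, 0, 10], [0, 1, -1], [0, 0, 1]]):
x' = 1 + 10 = 11
y' = 12 + -1 = 11
Result: (11, 11)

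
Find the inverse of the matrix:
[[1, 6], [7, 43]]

For [[a,b],[c,d]], inverse = (1/det)·[[d,-b],[-c,a]]
det = (1)(43) - (6)(7) = 43 - 42 = 1
Inverse = [[43, -6], [-7, 1]]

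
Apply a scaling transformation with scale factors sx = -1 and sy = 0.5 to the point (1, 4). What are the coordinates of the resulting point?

Scaling matrix:
[[-1, 0], [0, 0.50]]
Result: (1 × -1, 4 × 0.5) = (-1, 2)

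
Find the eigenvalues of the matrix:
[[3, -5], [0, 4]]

Characteristic equation: det(A - λI) = 0
λ² - (trace)λ + (det) = 0
trace = 3 + 4 = 7, det = (3)(4) - (-5)(0) = 12
λ² - (7)λ + (12) = 0
λ = (7 ± √((7)² - 4·(12))) / 2 = (7 ± √1) / 2
Solving: λ = 3, 4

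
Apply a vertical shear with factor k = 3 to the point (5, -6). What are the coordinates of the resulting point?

Shear matrix for vertical shear with factor k = 3:
[[1, 0], [3, 1]]
Result: (5, -6) → (5, 9)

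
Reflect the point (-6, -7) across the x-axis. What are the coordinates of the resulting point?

Reflection across x-axis: (-6, -7) → (-6, 7)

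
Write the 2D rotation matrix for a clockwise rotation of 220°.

Rotation matrix formula: [[cos θ, -sin θ], [sin θ, cos θ]]
A clockwise rotation by 220° is equivalent to a counterclockwise rotation by -220°.
For θ = -220°:
cos(-220°) = -0.7660
sin(-220°) = 0.6428
Result: [[-0.7660, -0.6428], [0.6428, -0.7660]]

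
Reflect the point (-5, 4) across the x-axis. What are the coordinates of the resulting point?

Reflection across x-axis: (-5, 4) → (-5, -4)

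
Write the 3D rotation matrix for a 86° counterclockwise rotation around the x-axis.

Rotation matrix for counterclockwise 86° around x-axis:
cos(86°) = 0.0698, sin(86°) = 0.9976
Result: [[1, 0, 0], [0, 0.0698, -0.9976], [0, 0.9976, 0.0698]]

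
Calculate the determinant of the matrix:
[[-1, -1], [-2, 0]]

For a 2×2 matrix [[a, b], [c, d]], det = ad - bc
det = (-1)(0) - (-1)(-2) = 0 - 2 = -2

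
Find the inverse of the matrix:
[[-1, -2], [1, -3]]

For [[a,b],[c,d]], inverse = (1/det)·[[d,-b],[-c,a]]
det = (-1)(-3) - (-2)(1) = 3 - -2 = 5
Inverse = (1/5)·[[-3, 2], [-1, -1]]
= [[-3/5, 2/5], [-1/5, -1/5]]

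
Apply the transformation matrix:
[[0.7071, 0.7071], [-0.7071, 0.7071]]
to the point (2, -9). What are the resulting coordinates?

Matrix multiplication:
[[0.7071, 0.7071], [-0.7071, 0.7071]] × [2, -9]ᵀ
= [(0.7071)(2) + (0.7071)(-9), (-0.7071)(2) + (0.7071)(-9)]ᵀ
= [-4.9497, -7.7781]ᵀ
Result: (-4.9497, -7.7781)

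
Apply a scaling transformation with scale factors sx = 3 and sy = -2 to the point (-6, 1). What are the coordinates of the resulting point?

Scaling matrix:
[[3, 0], [0, -2]]
Result: (-6 × 3, 1 × -2) = (-18, -2)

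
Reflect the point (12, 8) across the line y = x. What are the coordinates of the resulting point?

Reflection across line y = x: (12, 8) → (8, 12)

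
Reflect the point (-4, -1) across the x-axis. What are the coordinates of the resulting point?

Reflection across x-axis: (-4, -1) → (-4, 1)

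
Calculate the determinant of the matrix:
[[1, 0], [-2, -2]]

For a 2×2 matrix [[a, b], [c, d]], det = ad - bc
det = (1)(-2) - (0)(-2) = -2 - 0 = -2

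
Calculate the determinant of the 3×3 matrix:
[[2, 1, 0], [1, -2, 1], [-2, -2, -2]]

Expansion along first row:
det = 2·det([[-2,1],[-2,-2]]) - 1·det([[1,1],[-2,-2]]) + 0·det([[1,-2],[-2,-2]])
    = 2·(-2·-2 - 1·-2) - 1·(1·-2 - 1·-2) + 0·(1·-2 - -2·-2)
    = 2·6 - 1·0 + 0·-6
    = 12 + 0 + 0 = 12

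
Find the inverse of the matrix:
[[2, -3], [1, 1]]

For [[a,b],[c,d]], inverse = (1/det)·[[d,-b],[-c,a]]
det = (2)(1) - (-3)(1) = 2 - -3 = 5
Inverse = (1/5)·[[1, 3], [-1, 2]]
= [[1/5, 3/5], [-1/5, 2/5]]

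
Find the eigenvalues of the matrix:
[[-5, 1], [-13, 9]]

Characteristic equation: det(A - λI) = 0
λ² - (trace)λ + (det) = 0
trace = -5 + 9 = 4, det = (-5)(9) - (1)(-13) = -32
λ² - (4)λ + (-32) = 0
λ = (4 ± √((4)² - 4·(-32))) / 2 = (4 ± √144) / 2
Solving: λ = -4, 8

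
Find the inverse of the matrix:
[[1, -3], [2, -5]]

For [[a,b],[c,d]], inverse = (1/det)·[[d,-b],[-c,a]]
det = (1)(-5) - (-3)(2) = -5 - -6 = 1
Inverse = [[-5, 3], [-2, 1]]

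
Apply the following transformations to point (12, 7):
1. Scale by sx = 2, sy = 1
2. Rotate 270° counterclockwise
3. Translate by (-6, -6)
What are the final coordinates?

Step 1: Scale → (24, 7)
Step 2: Rotate 270° → (7, -24)
Step 3: Translate → (1, -30)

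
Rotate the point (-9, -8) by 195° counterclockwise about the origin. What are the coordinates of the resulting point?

Rotation matrix for 195°: [[cos 195°, -sin 195°], [sin 195°, cos 195°]] ≈ [[-0.965926, 0.258819], [-0.258819, -0.965926]]
[[-0.965926, 0.258819], [-0.258819, -0.965926]] × [-9, -8]ᵀ ≈ [6.6228, 10.0568]ᵀ
Result: (6.6228, 10.0568)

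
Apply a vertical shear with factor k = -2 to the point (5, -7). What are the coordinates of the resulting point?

Shear matrix for vertical shear with factor k = -2:
[[1, 0], [-2, 1]]
Result: (5, -7) → (5, -17)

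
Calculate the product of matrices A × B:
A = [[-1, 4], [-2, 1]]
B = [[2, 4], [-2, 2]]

Matrix multiplication:
C[0][0] = -1×2 + 4×-2 = -10
C[0][1] = -1×4 + 4×2 = 4
C[1][0] = -2×2 + 1×-2 = -6
C[1][1] = -2×4 + 1×2 = -6
Result: [[-10, 4], [-6, -6]]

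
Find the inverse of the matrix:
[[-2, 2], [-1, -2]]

For [[a,b],[c,d]], inverse = (1/det)·[[d,-b],[-c,a]]
det = (-2)(-2) - (2)(-1) = 4 - -2 = 6
Inverse = (1/6)·[[-2, -2], [1, -2]]
= [[-1/3, -1/3], [1/6, -1/3]]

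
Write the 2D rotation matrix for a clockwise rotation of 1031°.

Rotation matrix formula: [[cos θ, -sin θ], [sin θ, cos θ]]
A clockwise rotation by 1031° is equivalent to a counterclockwise rotation by -1031°.
For θ = -1031°:
cos(-1031°) = 0.6561
sin(-1031°) = 0.7547
Result: [[0.6561, -0.7547], [0.7547, 0.6561]]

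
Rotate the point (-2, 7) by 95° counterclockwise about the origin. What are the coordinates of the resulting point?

Rotation matrix for 95°: [[cos 95°, -sin 95°], [sin 95°, cos 95°]] ≈ [[-0.087156, -0.996195], [0.996195, -0.087156]]
[[-0.087156, -0.996195], [0.996195, -0.087156]] × [-2, 7]ᵀ ≈ [-6.7991, -2.6025]ᵀ
Result: (-6.7991, -2.6025)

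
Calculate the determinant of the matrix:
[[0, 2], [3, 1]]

For a 2×2 matrix [[a, b], [c, d]], det = ad - bc
det = (0)(1) - (2)(3) = 0 - 6 = -6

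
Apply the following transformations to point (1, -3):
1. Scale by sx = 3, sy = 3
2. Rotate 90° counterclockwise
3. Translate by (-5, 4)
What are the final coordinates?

Step 1: Scale → (3, -9)
Step 2: Rotate 90° → (9, 3)
Step 3: Translate → (4, 7)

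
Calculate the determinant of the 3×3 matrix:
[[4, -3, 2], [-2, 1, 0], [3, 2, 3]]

Expansion along first row:
det = 4·det([[1,0],[2,3]]) - -3·det([[-2,0],[3,3]]) + 2·det([[-2,1],[3,2]])
    = 4·(1·3 - 0·2) - -3·(-2·3 - 0·3) + 2·(-2·2 - 1·3)
    = 4·3 - -3·-6 + 2·-7
    = 12 + -18 + -14 = -20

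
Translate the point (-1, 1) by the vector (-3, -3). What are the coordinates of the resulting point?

Translation by (-3, -3) (homogeneous matrix [[1, 0, -3], [0, 1, -3], [0, 0, 1]]):
x' = -1 + -3 = -4
y' = 1 + -3 = -2
Result: (-4, -2)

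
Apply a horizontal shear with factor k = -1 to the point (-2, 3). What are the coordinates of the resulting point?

Shear matrix for horizontal shear with factor k = -1:
[[1, -1], [0, 1]]
Result: (-2, 3) → (-5, 3)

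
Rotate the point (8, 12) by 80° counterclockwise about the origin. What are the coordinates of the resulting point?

Rotation matrix for 80°: [[cos 80°, -sin 80°], [sin 80°, cos 80°]] ≈ [[0.173648, -0.984808], [0.984808, 0.173648]]
[[0.173648, -0.984808], [0.984808, 0.173648]] × [8, 12]ᵀ ≈ [-10.4285, 9.9622]ᵀ
Result: (-10.4285, 9.9622)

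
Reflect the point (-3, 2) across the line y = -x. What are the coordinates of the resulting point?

Reflection across line y = -x: (-3, 2) → (-2, 3)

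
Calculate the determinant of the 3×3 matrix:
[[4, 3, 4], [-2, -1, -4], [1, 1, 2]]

Expansion along first row:
det = 4·det([[-1,-4],[1,2]]) - 3·det([[-2,-4],[1,2]]) + 4·det([[-2,-1],[1,1]])
    = 4·(-1·2 - -4·1) - 3·(-2·2 - -4·1) + 4·(-2·1 - -1·1)
    = 4·2 - 3·0 + 4·-1
    = 8 + 0 + -4 = 4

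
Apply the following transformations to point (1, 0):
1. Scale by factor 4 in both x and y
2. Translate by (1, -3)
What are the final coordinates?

Step 1: Scale (1, 0) by 4 → (4, 0)
Step 2: Translate by (1, -3) → (5, -3)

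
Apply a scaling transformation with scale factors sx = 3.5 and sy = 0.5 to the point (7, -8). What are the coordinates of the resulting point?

Scaling matrix:
[[3.50, 0], [0, 0.50]]
Result: (7 × 3.5, -8 × 0.5) = (24.5, -4)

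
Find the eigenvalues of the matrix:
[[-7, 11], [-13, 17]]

Characteristic equation: det(A - λI) = 0
λ² - (trace)λ + (det) = 0
trace = -7 + 17 = 10, det = (-7)(17) - (11)(-13) = 24
λ² - (10)λ + (24) = 0
λ = (10 ± √((10)² - 4·(24))) / 2 = (10 ± √4) / 2
Solving: λ = 4, 6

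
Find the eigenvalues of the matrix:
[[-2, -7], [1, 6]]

Characteristic equation: det(A - λI) = 0
λ² - (trace)λ + (det) = 0
trace = -2 + 6 = 4, det = (-2)(6) - (-7)(1) = -5
λ² - (4)λ + (-5) = 0
λ = (4 ± √((4)² - 4·(-5))) / 2 = (4 ± √36) / 2
Solving: λ = -1, 5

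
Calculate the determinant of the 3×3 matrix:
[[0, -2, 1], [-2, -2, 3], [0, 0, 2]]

Expansion along first row:
det = 0·det([[-2,3],[0,2]]) - -2·det([[-2,3],[0,2]]) + 1·det([[-2,-2],[0,0]])
    = 0·(-2·2 - 3·0) - -2·(-2·2 - 3·0) + 1·(-2·0 - -2·0)
    = 0·-4 - -2·-4 + 1·0
    = 0 + -8 + 0 = -8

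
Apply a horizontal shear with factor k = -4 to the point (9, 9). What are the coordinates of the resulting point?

Shear matrix for horizontal shear with factor k = -4:
[[1, -4], [0, 1]]
Result: (9, 9) → (-27, 9)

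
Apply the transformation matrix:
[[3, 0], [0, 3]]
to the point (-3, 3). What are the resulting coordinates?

Matrix multiplication:
[[3, 0], [0, 3]] × [-3, 3]ᵀ
= [(3)(-3) + (0)(3), (0)(-3) + (3)(3)]ᵀ
= [-9, 9]ᵀ
Result: (-9, 9)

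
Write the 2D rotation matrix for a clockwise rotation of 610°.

Rotation matrix formula: [[cos θ, -sin θ], [sin θ, cos θ]]
A clockwise rotation by 610° is equivalent to a counterclockwise rotation by -610°.
For θ = -610°:
cos(-610°) = -0.3420
sin(-610°) = 0.9397
Result: [[-0.3420, -0.9397], [0.9397, -0.3420]]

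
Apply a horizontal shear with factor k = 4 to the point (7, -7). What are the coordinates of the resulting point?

Shear matrix for horizontal shear with factor k = 4:
[[1, 4], [0, 1]]
Result: (7, -7) → (-21, -7)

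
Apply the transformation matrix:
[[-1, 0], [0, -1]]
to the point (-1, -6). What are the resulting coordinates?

Matrix multiplication:
[[-1, 0], [0, -1]] × [-1, -6]ᵀ
= [(-1)(-1) + (0)(-6), (0)(-1) + (-1)(-6)]ᵀ
= [1, 6]ᵀ
Result: (1, 6)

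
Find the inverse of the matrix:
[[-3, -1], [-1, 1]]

For [[a,b],[c,d]], inverse = (1/det)·[[d,-b],[-c,a]]
det = (-3)(1) - (-1)(-1) = -3 - 1 = -4
Inverse = (1/-4)·[[1, 1], [1, -3]]
= [[-1/4, -1/4], [-1/4, 3/4]]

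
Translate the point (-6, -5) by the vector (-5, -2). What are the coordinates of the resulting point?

Translation by (-5, -2) (homogeneous matrix [[1, 0, -5], [0, 1, -2], [0, 0, 1]]):
x' = -6 + -5 = -11
y' = -5 + -2 = -7
Result: (-11, -7)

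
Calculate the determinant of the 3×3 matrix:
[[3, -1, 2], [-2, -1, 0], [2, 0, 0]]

Expansion along first row:
det = 3·det([[-1,0],[0,0]]) - -1·det([[-2,0],[2,0]]) + 2·det([[-2,-1],[2,0]])
    = 3·(-1·0 - 0·0) - -1·(-2·0 - 0·2) + 2·(-2·0 - -1·2)
    = 3·0 - -1·0 + 2·2
    = 0 + 0 + 4 = 4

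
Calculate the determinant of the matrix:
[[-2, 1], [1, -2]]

For a 2×2 matrix [[a, b], [c, d]], det = ad - bc
det = (-2)(-2) - (1)(1) = 4 - 1 = 3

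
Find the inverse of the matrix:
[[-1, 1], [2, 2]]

For [[a,b],[c,d]], inverse = (1/det)·[[d,-b],[-c,a]]
det = (-1)(2) - (1)(2) = -2 - 2 = -4
Inverse = (1/-4)·[[2, -1], [-2, -1]]
= [[-1/2, 1/4], [1/2, 1/4]]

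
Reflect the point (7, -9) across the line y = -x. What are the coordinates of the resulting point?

Reflection across line y = -x: (7, -9) → (9, -7)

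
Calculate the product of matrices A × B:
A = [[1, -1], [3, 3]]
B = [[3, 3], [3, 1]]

Matrix multiplication:
C[0][0] = 1×3 + -1×3 = 0
C[0][1] = 1×3 + -1×1 = 2
C[1][0] = 3×3 + 3×3 = 18
C[1][1] = 3×3 + 3×1 = 12
Result: [[0, 2], [18, 12]]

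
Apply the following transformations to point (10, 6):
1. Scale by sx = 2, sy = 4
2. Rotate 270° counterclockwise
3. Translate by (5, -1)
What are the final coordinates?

Step 1: Scale → (20, 24)
Step 2: Rotate 270° → (24, -20)
Step 3: Translate → (29, -21)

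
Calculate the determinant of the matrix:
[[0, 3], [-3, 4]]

For a 2×2 matrix [[a, b], [c, d]], det = ad - bc
det = (0)(4) - (3)(-3) = 0 - -9 = 9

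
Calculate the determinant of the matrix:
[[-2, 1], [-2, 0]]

For a 2×2 matrix [[a, b], [c, d]], det = ad - bc
det = (-2)(0) - (1)(-2) = 0 - -2 = 2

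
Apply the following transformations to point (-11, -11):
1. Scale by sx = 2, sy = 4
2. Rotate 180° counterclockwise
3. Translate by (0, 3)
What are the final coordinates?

Step 1: Scale → (-22, -44)
Step 2: Rotate 180° → (22, 44)
Step 3: Translate → (22, 47)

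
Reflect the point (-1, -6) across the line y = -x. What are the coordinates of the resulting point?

Reflection across line y = -x: (-1, -6) → (6, 1)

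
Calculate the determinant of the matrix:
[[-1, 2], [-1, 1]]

For a 2×2 matrix [[a, b], [c, d]], det = ad - bc
det = (-1)(1) - (2)(-1) = -1 - -2 = 1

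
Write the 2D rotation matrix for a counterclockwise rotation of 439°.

Rotation matrix formula: [[cos θ, -sin θ], [sin θ, cos θ]]
For θ = 439°:
cos(439°) = 0.1908
sin(439°) = 0.9816
Result: [[0.1908, -0.9816], [0.9816, 0.1908]]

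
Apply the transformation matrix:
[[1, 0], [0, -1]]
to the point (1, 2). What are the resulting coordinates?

Matrix multiplication:
[[1, 0], [0, -1]] × [1, 2]ᵀ
= [(1)(1) + (0)(2), (0)(1) + (-1)(2)]ᵀ
= [1, -2]ᵀ
Result: (1, -2)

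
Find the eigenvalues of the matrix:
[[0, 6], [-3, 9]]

Characteristic equation: det(A - λI) = 0
λ² - (trace)λ + (det) = 0
trace = 0 + 9 = 9, det = (0)(9) - (6)(-3) = 18
λ² - (9)λ + (18) = 0
λ = (9 ± √((9)² - 4·(18))) / 2 = (9 ± √9) / 2
Solving: λ = 3, 6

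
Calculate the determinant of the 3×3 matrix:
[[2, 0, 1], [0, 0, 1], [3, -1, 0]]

Expansion along first row:
det = 2·det([[0,1],[-1,0]]) - 0·det([[0,1],[3,0]]) + 1·det([[0,0],[3,-1]])
    = 2·(0·0 - 1·-1) - 0·(0·0 - 1·3) + 1·(0·-1 - 0·3)
    = 2·1 - 0·-3 + 1·0
    = 2 + 0 + 0 = 2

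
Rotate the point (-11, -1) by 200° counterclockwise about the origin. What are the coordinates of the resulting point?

Rotation matrix for 200°: [[cos 200°, -sin 200°], [sin 200°, cos 200°]] ≈ [[-0.939693, 0.342020], [-0.342020, -0.939693]]
[[-0.939693, 0.342020], [-0.342020, -0.939693]] × [-11, -1]ᵀ ≈ [9.9946, 4.7019]ᵀ
Result: (9.9946, 4.7019)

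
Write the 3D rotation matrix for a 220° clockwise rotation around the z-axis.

Rotation matrix for clockwise 220° around z-axis:
A clockwise rotation by 220° is a counterclockwise rotation by -220°.
cos(-220°) = -0.7660, sin(-220°) = 0.6428
Result: [[-0.7660, -0.6428, 0], [0.6428, -0.7660, 0], [0, 0, 1]]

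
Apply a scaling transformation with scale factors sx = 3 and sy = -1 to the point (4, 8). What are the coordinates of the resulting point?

Scaling matrix:
[[3, 0], [0, -1]]
Result: (4 × 3, 8 × -1) = (12, -8)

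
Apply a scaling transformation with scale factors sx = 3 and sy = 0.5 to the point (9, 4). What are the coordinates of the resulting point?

Scaling matrix:
[[3, 0], [0, 0.50]]
Result: (9 × 3, 4 × 0.5) = (27, 2)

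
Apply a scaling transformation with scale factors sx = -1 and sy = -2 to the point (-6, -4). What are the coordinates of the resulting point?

Scaling matrix:
[[-1, 0], [0, -2]]
Result: (-6 × -1, -4 × -2) = (6, 8)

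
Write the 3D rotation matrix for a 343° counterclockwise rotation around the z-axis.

Rotation matrix for counterclockwise 343° around z-axis:
cos(343°) = 0.9563, sin(343°) = -0.2924
Result: [[0.9563, 0.2924, 0], [-0.2924, 0.9563, 0], [0, 0, 1]]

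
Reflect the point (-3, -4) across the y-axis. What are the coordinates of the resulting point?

Reflection across y-axis: (-3, -4) → (3, -4)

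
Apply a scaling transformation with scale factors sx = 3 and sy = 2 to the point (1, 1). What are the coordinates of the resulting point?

Scaling matrix:
[[3, 0], [0, 2]]
Result: (1 × 3, 1 × 2) = (3, 2)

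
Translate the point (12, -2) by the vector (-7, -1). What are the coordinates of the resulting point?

Translation by (-7, -1) (homogeneous matrix [[1, 0, -7], [0, 1, -1], [0, 0, 1]]):
x' = 12 + -7 = 5
y' = -2 + -1 = -3
Result: (5, -3)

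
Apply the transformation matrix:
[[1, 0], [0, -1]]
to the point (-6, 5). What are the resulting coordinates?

Matrix multiplication:
[[1, 0], [0, -1]] × [-6, 5]ᵀ
= [(1)(-6) + (0)(5), (0)(-6) + (-1)(5)]ᵀ
= [-6, -5]ᵀ
Result: (-6, -5)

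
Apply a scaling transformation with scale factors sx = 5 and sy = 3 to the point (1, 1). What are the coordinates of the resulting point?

Scaling matrix:
[[5, 0], [0, 3]]
Result: (1 × 5, 1 × 3) = (5, 3)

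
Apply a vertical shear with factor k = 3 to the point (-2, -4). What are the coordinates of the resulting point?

Shear matrix for vertical shear with factor k = 3:
[[1, 0], [3, 1]]
Result: (-2, -4) → (-2, -10)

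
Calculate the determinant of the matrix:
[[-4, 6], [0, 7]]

For a 2×2 matrix [[a, b], [c, d]], det = ad - bc
det = (-4)(7) - (6)(0) = -28 - 0 = -28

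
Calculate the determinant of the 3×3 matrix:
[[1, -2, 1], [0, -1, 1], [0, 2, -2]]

Expansion along first row:
det = 1·det([[-1,1],[2,-2]]) - -2·det([[0,1],[0,-2]]) + 1·det([[0,-1],[0,2]])
    = 1·(-1·-2 - 1·2) - -2·(0·-2 - 1·0) + 1·(0·2 - -1·0)
    = 1·0 - -2·0 + 1·0
    = 0 + 0 + 0 = 0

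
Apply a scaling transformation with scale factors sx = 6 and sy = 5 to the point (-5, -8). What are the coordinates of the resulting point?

Scaling matrix:
[[6, 0], [0, 5]]
Result: (-5 × 6, -8 × 5) = (-30, -40)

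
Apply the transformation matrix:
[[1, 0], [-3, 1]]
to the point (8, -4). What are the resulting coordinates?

Matrix multiplication:
[[1, 0], [-3, 1]] × [8, -4]ᵀ
= [(1)(8) + (0)(-4), (-3)(8) + (1)(-4)]ᵀ
= [8, -28]ᵀ
Result: (8, -28)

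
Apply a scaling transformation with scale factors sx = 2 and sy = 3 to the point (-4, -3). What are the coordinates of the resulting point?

Scaling matrix:
[[2, 0], [0, 3]]
Result: (-4 × 2, -3 × 3) = (-8, -9)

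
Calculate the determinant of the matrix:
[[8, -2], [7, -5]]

For a 2×2 matrix [[a, b], [c, d]], det = ad - bc
det = (8)(-5) - (-2)(7) = -40 - -14 = -26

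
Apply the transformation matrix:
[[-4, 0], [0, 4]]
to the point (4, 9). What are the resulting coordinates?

Matrix multiplication:
[[-4, 0], [0, 4]] × [4, 9]ᵀ
= [(-4)(4) + (0)(9), (0)(4) + (4)(9)]ᵀ
= [-16, 36]ᵀ
Result: (-16, 36)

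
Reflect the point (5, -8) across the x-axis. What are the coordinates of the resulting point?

Reflection across x-axis: (5, -8) → (5, 8)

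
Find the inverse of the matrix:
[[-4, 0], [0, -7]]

For [[a,b],[c,d]], inverse = (1/det)·[[d,-b],[-c,a]]
det = (-4)(-7) - (0)(0) = 28 - 0 = 28
Inverse = (1/28)·[[-7, 0], [0, -4]]
= [[-1/4, 0], [0, -1/7]]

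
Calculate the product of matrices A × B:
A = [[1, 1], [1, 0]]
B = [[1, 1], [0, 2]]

Matrix multiplication:
C[0][0] = 1×1 + 1×0 = 1
C[0][1] = 1×1 + 1×2 = 3
C[1][0] = 1×1 + 0×0 = 1
C[1][1] = 1×1 + 0×2 = 1
Result: [[1, 3], [1, 1]]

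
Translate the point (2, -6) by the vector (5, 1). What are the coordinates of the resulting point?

Translation by (5, 1) (homogeneous matrix [[1, 0, 5], [0, 1, 1], [0, 0, 1]]):
x' = 2 + 5 = 7
y' = -6 + 1 = -5
Result: (7, -5)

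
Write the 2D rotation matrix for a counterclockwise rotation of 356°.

Rotation matrix formula: [[cos θ, -sin θ], [sin θ, cos θ]]
For θ = 356°:
cos(356°) = 0.9976
sin(356°) = -0.0698
Result: [[0.9976, 0.0698], [-0.0698, 0.9976]]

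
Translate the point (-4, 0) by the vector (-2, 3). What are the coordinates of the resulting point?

Translation by (-2, 3) (homogeneous matrix [[1, 0, -2], [0, 1, 3], [0, 0, 1]]):
x' = -4 + -2 = -6
y' = 0 + 3 = 3
Result: (-6, 3)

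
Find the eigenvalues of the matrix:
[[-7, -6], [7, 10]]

Characteristic equation: det(A - λI) = 0
λ² - (trace)λ + (det) = 0
trace = -7 + 10 = 3, det = (-7)(10) - (-6)(7) = -28
λ² - (3)λ + (-28) = 0
λ = (3 ± √((3)² - 4·(-28))) / 2 = (3 ± √121) / 2
Solving: λ = -4, 7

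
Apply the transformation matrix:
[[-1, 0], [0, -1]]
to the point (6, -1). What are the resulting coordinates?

Matrix multiplication:
[[-1, 0], [0, -1]] × [6, -1]ᵀ
= [(-1)(6) + (0)(-1), (0)(6) + (-1)(-1)]ᵀ
= [-6, 1]ᵀ
Result: (-6, 1)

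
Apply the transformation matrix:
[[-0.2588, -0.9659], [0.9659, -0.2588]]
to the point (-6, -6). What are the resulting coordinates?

Matrix multiplication:
[[-0.2588, -0.9659], [0.9659, -0.2588]] × [-6, -6]ᵀ
= [(-0.2588)(-6) + (-0.9659)(-6), (0.9659)(-6) + (-0.2588)(-6)]ᵀ
= [7.3482, -4.2426]ᵀ
Result: (7.3482, -4.2426)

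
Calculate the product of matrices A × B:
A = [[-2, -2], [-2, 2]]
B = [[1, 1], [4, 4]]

Matrix multiplication:
C[0][0] = -2×1 + -2×4 = -10
C[0][1] = -2×1 + -2×4 = -10
C[1][0] = -2×1 + 2×4 = 6
C[1][1] = -2×1 + 2×4 = 6
Result: [[-10, -10], [6, 6]]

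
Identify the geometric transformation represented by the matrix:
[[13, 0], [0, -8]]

This matrix represents: non-uniform scaling by sx = 13, sy = -8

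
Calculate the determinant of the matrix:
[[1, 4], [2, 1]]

For a 2×2 matrix [[a, b], [c, d]], det = ad - bc
det = (1)(1) - (4)(2) = 1 - 8 = -7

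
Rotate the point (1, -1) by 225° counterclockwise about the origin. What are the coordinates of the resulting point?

Rotation matrix for 225°: [[cos 225°, -sin 225°], [sin 225°, cos 225°]] ≈ [[-0.707107, 0.707107], [-0.707107, -0.707107]]
[[-0.707107, 0.707107], [-0.707107, -0.707107]] × [1, -1]ᵀ ≈ [-1.4142, 0]ᵀ
Result: (-1.4142, 0)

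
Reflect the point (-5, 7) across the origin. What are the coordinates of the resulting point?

Reflection across origin: (-5, 7) → (5, -7)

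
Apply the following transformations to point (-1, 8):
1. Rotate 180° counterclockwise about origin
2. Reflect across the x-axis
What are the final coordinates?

Step 1: Rotate 180° → (1, -8)
Step 2: Reflect across x-axis → (1, 8)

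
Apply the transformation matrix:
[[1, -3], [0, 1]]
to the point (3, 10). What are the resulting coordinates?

Matrix multiplication:
[[1, -3], [0, 1]] × [3, 10]ᵀ
= [(1)(3) + (-3)(10), (0)(3) + (1)(10)]ᵀ
= [-27, 10]ᵀ
Result: (-27, 10)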